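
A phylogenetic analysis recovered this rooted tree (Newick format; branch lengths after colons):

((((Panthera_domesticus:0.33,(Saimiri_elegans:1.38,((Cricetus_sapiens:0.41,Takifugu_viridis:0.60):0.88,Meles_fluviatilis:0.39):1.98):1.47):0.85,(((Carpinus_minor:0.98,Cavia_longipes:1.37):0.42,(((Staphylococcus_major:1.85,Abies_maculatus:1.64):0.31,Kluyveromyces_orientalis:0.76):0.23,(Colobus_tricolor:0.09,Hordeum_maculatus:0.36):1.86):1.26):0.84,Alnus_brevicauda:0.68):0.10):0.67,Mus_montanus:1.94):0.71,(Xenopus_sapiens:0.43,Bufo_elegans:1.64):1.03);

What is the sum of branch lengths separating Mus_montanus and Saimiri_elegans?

The path runs Mus_montanus → … → MRCA → … → Saimiri_elegans; the MRCA is the node subtending (((Panthera_domesticus,(Saimiri_elegans,((Cricetus_sapiens,Takifugu_viridis),Meles_fluviatilis))),(((Carpinus_minor,Cavia_longipes),(((Staphylococcus_major,Abies_maculatus),Kluyveromyces_orientalis),(Colobus_tricolor,Hordeum_maculatus))),Alnus_brevicauda)),Mus_montanus).
Branch lengths along that path: 1.94 + 0.67 + 0.85 + 1.47 + 1.38 = 6.31.

6.31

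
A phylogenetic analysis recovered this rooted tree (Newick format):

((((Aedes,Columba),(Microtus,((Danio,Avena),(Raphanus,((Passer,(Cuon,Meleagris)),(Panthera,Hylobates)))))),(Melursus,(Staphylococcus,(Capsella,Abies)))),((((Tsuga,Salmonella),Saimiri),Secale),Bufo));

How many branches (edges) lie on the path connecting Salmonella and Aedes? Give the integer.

The MRCA of Salmonella and Aedes is the root of the tree.
From Salmonella up to that node: 5 branches. From Aedes up to the same node: 4 branches. Total: 5 + 4 = 9.

9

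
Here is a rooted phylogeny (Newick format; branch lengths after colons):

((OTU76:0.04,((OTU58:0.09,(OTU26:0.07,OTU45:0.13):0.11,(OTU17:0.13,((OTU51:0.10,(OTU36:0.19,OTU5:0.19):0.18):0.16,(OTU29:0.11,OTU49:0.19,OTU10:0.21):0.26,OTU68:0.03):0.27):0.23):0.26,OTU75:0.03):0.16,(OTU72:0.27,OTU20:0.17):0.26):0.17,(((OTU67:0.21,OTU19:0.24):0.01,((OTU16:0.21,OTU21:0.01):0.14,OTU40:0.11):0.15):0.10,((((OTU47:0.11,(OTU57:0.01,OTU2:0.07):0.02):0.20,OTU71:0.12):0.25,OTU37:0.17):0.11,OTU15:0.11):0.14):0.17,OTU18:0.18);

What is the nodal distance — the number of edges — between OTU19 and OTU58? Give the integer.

8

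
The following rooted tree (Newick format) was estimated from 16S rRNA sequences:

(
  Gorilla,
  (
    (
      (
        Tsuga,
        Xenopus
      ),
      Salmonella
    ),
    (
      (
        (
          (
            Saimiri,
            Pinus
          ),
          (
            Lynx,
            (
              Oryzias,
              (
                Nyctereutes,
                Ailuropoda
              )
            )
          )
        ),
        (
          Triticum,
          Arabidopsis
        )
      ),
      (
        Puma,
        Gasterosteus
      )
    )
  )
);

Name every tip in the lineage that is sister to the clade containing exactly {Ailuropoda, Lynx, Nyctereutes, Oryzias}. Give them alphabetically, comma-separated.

The clade containing exactly {Ailuropoda, Lynx, Nyctereutes, Oryzias} attaches to the tree at the node subtending ((Saimiri,Pinus),(Lynx,(Oryzias,(Nyctereutes,Ailuropoda)))).
The other lineage descending from that same node — the sister group — is (Saimiri,Pinus); its 2 tips in alphabetical order are the answer.

Pinus, Saimiri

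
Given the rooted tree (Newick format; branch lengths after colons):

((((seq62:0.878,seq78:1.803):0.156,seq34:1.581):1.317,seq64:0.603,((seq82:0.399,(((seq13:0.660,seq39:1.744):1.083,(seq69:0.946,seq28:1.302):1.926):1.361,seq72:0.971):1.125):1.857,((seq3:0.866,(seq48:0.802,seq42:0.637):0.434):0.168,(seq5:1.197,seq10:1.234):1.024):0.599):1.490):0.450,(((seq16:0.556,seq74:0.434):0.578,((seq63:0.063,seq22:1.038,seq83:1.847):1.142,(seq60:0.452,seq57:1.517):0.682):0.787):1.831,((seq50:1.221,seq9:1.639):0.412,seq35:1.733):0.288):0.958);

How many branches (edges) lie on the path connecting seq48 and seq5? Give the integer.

The MRCA of seq48 and seq5 is the node subtending ((seq3,(seq48,seq42)),(seq5,seq10)).
From seq48 up to that node: 3 branches. From seq5 up to the same node: 2 branches. Total: 3 + 2 = 5.

5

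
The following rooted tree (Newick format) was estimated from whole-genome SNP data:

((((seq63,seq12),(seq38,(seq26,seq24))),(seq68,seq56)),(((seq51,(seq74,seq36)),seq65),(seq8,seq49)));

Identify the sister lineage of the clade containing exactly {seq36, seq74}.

The clade containing exactly {seq36, seq74} attaches to the tree at the node subtending (seq51,(seq74,seq36)).
The other lineage descending from that same node — the sister group — is the single tip seq51.

seq51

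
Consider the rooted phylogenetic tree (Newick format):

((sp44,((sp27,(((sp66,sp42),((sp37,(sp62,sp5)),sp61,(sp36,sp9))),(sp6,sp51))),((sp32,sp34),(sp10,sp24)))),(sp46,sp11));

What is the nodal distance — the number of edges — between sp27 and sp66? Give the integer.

The MRCA of sp27 and sp66 is the node subtending (sp27,(((sp66,sp42),((sp37,(sp62,sp5)),sp61,(sp36,sp9))),(sp6,sp51))).
From sp27 up to that node: 1 branch. From sp66 up to the same node: 4 branches. Total: 1 + 4 = 5.

5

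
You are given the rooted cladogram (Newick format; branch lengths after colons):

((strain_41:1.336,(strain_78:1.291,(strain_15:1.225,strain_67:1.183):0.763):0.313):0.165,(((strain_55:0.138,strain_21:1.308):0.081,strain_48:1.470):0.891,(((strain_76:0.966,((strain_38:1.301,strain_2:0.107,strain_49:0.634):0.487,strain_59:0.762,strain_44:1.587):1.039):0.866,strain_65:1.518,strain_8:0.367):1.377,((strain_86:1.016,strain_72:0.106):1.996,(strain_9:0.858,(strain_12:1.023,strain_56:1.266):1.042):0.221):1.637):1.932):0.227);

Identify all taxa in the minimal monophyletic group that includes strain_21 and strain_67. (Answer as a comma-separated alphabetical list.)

Tracing strain_21: it sits inside (strain_55,strain_21).
Tracing strain_67: it sits inside (strain_15,strain_67).
The smallest clade enclosing both is the whole tree (their MRCA is the root), so the answer is all 20 tips in alphabetical order.

strain_12, strain_15, strain_2, strain_21, strain_38, strain_41, strain_44, strain_48, strain_49, strain_55, strain_56, strain_59, strain_65, strain_67, strain_72, strain_76, strain_78, strain_8, strain_86, strain_9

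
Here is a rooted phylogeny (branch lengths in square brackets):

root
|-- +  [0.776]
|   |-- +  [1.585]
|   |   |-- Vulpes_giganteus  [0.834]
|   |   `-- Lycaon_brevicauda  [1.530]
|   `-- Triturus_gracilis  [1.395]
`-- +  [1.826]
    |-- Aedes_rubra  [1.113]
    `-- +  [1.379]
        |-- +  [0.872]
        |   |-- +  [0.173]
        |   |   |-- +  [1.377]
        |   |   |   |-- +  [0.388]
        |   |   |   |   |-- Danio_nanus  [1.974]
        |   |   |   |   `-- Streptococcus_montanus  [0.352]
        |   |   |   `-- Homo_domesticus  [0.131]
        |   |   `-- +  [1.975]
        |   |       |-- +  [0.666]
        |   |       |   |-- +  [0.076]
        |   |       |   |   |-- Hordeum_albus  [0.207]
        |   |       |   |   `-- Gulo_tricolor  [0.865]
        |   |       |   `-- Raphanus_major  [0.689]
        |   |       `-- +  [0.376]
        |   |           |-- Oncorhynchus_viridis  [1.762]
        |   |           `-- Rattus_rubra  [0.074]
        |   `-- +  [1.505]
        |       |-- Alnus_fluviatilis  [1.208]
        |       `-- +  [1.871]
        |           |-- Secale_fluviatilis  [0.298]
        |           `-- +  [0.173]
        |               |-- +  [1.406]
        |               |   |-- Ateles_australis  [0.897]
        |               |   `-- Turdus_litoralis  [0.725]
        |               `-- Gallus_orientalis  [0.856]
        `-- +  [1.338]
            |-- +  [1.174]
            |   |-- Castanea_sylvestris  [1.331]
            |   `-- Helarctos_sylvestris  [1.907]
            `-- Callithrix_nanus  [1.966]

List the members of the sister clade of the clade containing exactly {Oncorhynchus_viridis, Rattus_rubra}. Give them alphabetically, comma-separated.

Gulo_tricolor, Hordeum_albus, Raphanus_major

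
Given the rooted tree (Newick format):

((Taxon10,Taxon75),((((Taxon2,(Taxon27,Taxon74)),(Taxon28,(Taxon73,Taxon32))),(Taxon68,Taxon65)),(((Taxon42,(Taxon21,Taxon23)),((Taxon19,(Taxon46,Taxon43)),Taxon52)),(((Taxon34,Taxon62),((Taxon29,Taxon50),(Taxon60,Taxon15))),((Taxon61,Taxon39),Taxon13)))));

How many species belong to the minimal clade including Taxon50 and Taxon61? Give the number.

9

The MRCA of Taxon50 and Taxon61 is the node subtending (((Taxon34,Taxon62),((Taxon29,Taxon50),(Taxon60,Taxon15))),((Taxon61,Taxon39),Taxon13)).
That clade contains 9 terminal taxa: Taxon13, Taxon15, Taxon29, Taxon34, Taxon39, Taxon50, Taxon60, Taxon61, Taxon62.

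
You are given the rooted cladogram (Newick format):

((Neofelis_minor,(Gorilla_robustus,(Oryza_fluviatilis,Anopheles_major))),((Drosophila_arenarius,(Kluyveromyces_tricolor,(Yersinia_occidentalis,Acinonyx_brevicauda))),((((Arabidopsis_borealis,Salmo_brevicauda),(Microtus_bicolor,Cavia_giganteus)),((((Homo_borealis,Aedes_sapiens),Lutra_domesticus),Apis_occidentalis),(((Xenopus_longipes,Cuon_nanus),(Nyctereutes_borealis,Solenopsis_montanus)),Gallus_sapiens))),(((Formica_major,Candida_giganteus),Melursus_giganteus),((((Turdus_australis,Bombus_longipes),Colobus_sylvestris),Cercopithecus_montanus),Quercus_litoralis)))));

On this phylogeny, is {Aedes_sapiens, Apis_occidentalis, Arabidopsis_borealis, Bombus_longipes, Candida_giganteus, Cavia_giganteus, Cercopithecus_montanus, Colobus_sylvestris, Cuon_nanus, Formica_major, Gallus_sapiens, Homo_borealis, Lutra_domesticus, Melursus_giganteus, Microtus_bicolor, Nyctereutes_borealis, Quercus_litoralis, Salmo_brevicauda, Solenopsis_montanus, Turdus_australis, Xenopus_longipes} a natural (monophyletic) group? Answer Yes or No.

The most recent common ancestor of these taxa subtends ((((Arabidopsis_borealis,Salmo_brevicauda),(Microtus_bicolor,Cavia_giganteus)),((((Homo_borealis,Aedes_sapiens),Lutra_domesticus),Apis_occidentalis),(((Xenopus_longipes,Cuon_nanus),(Nyctereutes_borealis,Solenopsis_montanus)),Gallus_sapiens))),(((Formica_major,Candida_giganteus),Melursus_giganteus),((((Turdus_australis,Bombus_longipes),Colobus_sylvestris),Cercopithecus_montanus),Quercus_litoralis))).
That clade has exactly 21 tips — every listed taxon and nothing else — so the group is monophyletic.

Yes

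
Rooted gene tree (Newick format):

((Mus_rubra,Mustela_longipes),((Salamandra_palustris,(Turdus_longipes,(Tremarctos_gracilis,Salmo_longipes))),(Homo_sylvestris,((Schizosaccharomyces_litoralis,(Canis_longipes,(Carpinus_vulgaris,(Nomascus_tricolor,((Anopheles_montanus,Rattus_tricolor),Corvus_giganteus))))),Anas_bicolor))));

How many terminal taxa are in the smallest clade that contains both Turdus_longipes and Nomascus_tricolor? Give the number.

13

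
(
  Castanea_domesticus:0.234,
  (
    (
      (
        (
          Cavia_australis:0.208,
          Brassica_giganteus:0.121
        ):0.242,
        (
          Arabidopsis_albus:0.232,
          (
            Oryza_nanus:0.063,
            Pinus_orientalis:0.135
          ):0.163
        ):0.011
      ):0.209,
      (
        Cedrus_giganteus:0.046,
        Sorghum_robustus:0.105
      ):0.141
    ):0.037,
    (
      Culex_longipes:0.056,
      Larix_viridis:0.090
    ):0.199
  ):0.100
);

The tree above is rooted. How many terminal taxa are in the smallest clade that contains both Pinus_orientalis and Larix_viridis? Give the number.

9

The MRCA of Pinus_orientalis and Larix_viridis is the node subtending ((((Cavia_australis,Brassica_giganteus),(Arabidopsis_albus,(Oryza_nanus,Pinus_orientalis))),(Cedrus_giganteus,Sorghum_robustus)),(Culex_longipes,Larix_viridis)).
That clade contains 9 terminal taxa: Arabidopsis_albus, Brassica_giganteus, Cavia_australis, Cedrus_giganteus, Culex_longipes, Larix_viridis, Oryza_nanus, Pinus_orientalis, Sorghum_robustus.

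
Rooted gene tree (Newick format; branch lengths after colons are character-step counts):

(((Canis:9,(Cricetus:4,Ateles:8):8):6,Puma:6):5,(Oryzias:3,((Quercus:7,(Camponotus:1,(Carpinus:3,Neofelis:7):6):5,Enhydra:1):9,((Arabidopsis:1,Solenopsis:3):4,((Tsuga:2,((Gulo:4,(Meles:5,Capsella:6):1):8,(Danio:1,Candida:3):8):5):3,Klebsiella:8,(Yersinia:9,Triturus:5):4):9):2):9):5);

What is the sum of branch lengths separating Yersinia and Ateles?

65

The path runs Yersinia → … → MRCA → … → Ateles; the MRCA is the root of the tree.
Branch lengths along that path: 9 + 4 + 9 + 2 + 9 + 5 + 5 + 6 + 8 + 8 = 65.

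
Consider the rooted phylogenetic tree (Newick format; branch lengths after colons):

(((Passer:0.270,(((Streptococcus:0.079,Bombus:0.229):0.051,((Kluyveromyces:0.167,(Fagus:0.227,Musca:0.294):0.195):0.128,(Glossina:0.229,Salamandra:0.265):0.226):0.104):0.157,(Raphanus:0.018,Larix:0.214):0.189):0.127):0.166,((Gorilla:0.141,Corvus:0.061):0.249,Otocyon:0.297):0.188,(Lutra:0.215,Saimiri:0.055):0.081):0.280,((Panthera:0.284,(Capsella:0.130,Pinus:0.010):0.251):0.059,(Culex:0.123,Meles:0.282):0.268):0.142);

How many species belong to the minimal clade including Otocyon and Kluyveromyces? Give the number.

The MRCA of Otocyon and Kluyveromyces is the node subtending ((Passer,(((Streptococcus,Bombus),((Kluyveromyces,(Fagus,Musca)),(Glossina,Salamandra))),(Raphanus,Larix))),((Gorilla,Corvus),Otocyon),(Lutra,Saimiri)).
That clade contains 15 terminal taxa: Bombus, Corvus, Fagus, Glossina, Gorilla, Kluyveromyces, Larix, Lutra, Musca, Otocyon, Passer, Raphanus, Saimiri, Salamandra, Streptococcus.

15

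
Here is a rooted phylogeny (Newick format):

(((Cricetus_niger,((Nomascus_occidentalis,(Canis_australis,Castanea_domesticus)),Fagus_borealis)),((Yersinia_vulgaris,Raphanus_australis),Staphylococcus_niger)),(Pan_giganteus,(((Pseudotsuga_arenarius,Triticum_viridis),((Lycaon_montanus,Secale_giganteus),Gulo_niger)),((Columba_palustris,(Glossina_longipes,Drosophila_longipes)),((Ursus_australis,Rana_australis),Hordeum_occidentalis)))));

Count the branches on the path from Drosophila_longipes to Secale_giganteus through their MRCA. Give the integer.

The MRCA of Drosophila_longipes and Secale_giganteus is the node subtending (((Pseudotsuga_arenarius,Triticum_viridis),((Lycaon_montanus,Secale_giganteus),Gulo_niger)),((Columba_palustris,(Glossina_longipes,Drosophila_longipes)),((Ursus_australis,Rana_australis),Hordeum_occidentalis))).
From Drosophila_longipes up to that node: 4 branches. From Secale_giganteus up to the same node: 4 branches. Total: 4 + 4 = 8.

8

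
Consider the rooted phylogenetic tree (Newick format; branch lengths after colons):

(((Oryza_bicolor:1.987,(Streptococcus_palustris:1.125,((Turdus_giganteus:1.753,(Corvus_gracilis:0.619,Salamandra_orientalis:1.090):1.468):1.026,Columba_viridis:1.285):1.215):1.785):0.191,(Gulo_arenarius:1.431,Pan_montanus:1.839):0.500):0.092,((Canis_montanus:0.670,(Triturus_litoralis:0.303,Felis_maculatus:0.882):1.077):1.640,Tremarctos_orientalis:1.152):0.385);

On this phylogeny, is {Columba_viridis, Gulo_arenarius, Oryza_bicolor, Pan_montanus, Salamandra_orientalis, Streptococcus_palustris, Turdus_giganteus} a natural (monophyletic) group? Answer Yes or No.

No

The MRCA of the listed taxa subtends ((Oryza_bicolor,(Streptococcus_palustris,((Turdus_giganteus,(Corvus_gracilis,Salamandra_orientalis)),Columba_viridis))),(Gulo_arenarius,Pan_montanus)).
That clade also contains Corvus_gracilis, which is not in the proposed group, so the group is not monophyletic.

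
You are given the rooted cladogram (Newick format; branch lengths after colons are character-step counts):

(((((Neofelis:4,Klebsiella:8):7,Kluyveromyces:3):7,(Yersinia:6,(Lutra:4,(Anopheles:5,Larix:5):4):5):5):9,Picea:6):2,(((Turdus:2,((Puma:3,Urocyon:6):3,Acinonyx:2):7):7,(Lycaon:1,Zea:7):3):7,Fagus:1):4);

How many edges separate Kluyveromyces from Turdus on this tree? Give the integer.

8

The MRCA of Kluyveromyces and Turdus is the root of the tree.
From Kluyveromyces up to that node: 4 branches. From Turdus up to the same node: 4 branches. Total: 4 + 4 = 8.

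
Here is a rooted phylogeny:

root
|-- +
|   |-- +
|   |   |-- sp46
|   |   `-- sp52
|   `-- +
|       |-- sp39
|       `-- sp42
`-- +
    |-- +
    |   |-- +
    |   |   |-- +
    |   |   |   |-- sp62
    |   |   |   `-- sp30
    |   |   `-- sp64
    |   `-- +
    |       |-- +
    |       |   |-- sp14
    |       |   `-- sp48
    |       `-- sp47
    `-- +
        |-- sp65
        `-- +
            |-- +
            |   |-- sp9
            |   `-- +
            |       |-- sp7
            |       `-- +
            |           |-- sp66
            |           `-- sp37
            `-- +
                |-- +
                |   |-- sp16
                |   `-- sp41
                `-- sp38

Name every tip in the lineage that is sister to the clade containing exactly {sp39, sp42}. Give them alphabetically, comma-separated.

sp46, sp52

The clade containing exactly {sp39, sp42} attaches to the tree at the node subtending ((sp46,sp52),(sp39,sp42)).
The other lineage descending from that same node — the sister group — is (sp46,sp52); its 2 tips in alphabetical order are the answer.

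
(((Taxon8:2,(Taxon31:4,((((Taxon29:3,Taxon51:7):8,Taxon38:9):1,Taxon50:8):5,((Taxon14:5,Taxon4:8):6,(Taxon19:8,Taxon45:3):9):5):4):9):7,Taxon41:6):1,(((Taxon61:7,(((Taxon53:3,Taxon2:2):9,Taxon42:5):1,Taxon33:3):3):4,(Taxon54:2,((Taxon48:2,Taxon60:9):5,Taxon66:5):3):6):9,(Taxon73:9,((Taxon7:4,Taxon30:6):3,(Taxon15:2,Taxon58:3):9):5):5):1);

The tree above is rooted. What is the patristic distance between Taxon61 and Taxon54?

The path runs Taxon61 → … → MRCA → … → Taxon54; the MRCA is the node subtending ((Taxon61,(((Taxon53,Taxon2),Taxon42),Taxon33)),(Taxon54,((Taxon48,Taxon60),Taxon66))).
Branch lengths along that path: 7 + 4 + 6 + 2 = 19.

19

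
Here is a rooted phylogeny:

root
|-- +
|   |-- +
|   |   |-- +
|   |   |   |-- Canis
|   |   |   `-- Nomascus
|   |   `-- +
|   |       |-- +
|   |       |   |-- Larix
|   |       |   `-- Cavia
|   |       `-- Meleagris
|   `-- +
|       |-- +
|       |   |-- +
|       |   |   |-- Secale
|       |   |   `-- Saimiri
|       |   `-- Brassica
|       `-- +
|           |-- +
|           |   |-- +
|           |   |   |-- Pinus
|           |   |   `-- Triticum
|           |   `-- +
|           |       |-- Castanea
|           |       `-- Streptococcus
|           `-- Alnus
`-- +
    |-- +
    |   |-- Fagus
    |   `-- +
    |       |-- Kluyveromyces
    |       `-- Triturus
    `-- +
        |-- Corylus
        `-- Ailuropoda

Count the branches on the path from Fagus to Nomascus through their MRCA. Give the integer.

7

The MRCA of Fagus and Nomascus is the root of the tree.
From Fagus up to that node: 3 branches. From Nomascus up to the same node: 4 branches. Total: 3 + 4 = 7.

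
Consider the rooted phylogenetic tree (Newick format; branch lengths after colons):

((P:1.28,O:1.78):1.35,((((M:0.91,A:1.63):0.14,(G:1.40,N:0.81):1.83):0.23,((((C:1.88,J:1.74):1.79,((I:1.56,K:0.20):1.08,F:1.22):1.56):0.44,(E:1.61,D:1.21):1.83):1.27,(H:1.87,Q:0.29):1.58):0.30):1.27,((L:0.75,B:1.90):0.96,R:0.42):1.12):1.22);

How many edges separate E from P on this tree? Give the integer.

The MRCA of E and P is the root of the tree.
From E up to that node: 6 branches. From P up to the same node: 2 branches. Total: 6 + 2 = 8.

8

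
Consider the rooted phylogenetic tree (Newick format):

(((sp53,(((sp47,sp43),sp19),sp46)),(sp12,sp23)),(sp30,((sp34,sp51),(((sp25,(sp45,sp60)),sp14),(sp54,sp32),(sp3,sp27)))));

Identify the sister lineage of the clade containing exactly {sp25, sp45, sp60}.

The clade containing exactly {sp25, sp45, sp60} attaches to the tree at the node subtending ((sp25,(sp45,sp60)),sp14).
The other lineage descending from that same node — the sister group — is the single tip sp14.

sp14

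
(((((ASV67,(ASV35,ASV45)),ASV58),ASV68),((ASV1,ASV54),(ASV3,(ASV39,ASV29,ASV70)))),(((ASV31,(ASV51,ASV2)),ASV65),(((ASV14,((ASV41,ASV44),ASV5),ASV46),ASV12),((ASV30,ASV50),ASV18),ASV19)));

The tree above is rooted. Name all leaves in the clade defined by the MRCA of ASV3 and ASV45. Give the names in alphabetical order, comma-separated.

ASV1, ASV29, ASV3, ASV35, ASV39, ASV45, ASV54, ASV58, ASV67, ASV68, ASV70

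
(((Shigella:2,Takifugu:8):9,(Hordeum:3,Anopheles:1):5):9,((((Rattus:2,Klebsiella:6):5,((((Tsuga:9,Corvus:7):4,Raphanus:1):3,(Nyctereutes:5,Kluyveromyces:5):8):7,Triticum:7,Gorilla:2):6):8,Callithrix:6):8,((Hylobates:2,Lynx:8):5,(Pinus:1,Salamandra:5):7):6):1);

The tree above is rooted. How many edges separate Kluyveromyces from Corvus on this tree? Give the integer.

The MRCA of Kluyveromyces and Corvus is the node subtending (((Tsuga,Corvus),Raphanus),(Nyctereutes,Kluyveromyces)).
From Kluyveromyces up to that node: 2 branches. From Corvus up to the same node: 3 branches. Total: 2 + 3 = 5.

5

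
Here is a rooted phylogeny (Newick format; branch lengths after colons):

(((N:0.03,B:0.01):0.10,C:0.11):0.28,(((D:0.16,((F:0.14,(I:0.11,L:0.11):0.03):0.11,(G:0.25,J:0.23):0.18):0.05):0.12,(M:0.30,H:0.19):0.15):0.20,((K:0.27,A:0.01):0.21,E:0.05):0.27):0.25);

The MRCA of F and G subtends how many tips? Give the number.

The MRCA of F and G is the node subtending ((F,(I,L)),(G,J)).
That clade contains 5 terminal taxa: F, G, I, J, L.

5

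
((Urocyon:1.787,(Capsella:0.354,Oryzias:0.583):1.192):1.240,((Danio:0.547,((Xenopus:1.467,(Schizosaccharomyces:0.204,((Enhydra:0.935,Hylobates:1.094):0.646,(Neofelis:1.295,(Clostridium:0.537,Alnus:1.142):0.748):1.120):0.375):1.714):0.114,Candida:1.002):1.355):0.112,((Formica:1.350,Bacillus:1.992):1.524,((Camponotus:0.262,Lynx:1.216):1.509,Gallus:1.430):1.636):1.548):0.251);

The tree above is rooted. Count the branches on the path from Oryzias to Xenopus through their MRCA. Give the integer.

8

The MRCA of Oryzias and Xenopus is the root of the tree.
From Oryzias up to that node: 3 branches. From Xenopus up to the same node: 5 branches. Total: 3 + 5 = 8.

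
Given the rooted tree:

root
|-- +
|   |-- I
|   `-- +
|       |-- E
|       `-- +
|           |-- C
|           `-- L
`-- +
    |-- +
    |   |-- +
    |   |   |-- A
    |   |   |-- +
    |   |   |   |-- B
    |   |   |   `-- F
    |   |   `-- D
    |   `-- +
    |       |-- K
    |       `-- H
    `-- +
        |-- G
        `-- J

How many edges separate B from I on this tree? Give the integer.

7

The MRCA of B and I is the root of the tree.
From B up to that node: 5 branches. From I up to the same node: 2 branches. Total: 5 + 2 = 7.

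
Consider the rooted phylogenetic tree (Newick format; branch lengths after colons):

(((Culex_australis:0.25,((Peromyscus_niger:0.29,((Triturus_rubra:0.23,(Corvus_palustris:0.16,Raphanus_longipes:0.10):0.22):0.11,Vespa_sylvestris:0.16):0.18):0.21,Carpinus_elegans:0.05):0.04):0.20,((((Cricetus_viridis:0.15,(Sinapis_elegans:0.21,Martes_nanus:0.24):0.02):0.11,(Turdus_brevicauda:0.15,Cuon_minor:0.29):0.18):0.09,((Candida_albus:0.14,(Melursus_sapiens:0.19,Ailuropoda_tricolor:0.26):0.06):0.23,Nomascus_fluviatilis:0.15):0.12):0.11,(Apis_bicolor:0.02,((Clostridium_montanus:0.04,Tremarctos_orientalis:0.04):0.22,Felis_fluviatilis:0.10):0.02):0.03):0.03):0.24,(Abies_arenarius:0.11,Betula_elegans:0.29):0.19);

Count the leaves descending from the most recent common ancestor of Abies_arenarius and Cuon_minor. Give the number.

The MRCA of Abies_arenarius and Cuon_minor is the root, so the clade is the entire tree.
That clade contains 22 terminal taxa: Abies_arenarius, Ailuropoda_tricolor, Apis_bicolor, Betula_elegans, Candida_albus, Carpinus_elegans, Clostridium_montanus, Corvus_palustris, Cricetus_viridis, Culex_australis, Cuon_minor, Felis_fluviatilis, Martes_nanus, Melursus_sapiens, Nomascus_fluviatilis, Peromyscus_niger, Raphanus_longipes, Sinapis_elegans, Tremarctos_orientalis, Triturus_rubra, Turdus_brevicauda, Vespa_sylvestris.

22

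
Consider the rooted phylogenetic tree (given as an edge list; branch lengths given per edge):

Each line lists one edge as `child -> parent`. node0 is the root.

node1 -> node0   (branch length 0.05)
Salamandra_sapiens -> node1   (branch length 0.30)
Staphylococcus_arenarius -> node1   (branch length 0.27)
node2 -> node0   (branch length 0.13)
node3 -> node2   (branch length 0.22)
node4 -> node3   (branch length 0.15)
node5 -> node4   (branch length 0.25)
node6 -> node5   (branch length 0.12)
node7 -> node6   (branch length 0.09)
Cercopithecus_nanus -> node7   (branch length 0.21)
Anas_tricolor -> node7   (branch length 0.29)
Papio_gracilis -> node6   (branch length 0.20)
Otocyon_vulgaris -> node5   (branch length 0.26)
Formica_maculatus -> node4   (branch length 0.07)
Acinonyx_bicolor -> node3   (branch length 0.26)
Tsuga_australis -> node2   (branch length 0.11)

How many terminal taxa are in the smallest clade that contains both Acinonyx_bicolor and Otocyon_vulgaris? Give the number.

The MRCA of Acinonyx_bicolor and Otocyon_vulgaris is the node subtending (((((Cercopithecus_nanus,Anas_tricolor),Papio_gracilis),Otocyon_vulgaris),Formica_maculatus),Acinonyx_bicolor).
That clade contains 6 terminal taxa: Acinonyx_bicolor, Anas_tricolor, Cercopithecus_nanus, Formica_maculatus, Otocyon_vulgaris, Papio_gracilis.

6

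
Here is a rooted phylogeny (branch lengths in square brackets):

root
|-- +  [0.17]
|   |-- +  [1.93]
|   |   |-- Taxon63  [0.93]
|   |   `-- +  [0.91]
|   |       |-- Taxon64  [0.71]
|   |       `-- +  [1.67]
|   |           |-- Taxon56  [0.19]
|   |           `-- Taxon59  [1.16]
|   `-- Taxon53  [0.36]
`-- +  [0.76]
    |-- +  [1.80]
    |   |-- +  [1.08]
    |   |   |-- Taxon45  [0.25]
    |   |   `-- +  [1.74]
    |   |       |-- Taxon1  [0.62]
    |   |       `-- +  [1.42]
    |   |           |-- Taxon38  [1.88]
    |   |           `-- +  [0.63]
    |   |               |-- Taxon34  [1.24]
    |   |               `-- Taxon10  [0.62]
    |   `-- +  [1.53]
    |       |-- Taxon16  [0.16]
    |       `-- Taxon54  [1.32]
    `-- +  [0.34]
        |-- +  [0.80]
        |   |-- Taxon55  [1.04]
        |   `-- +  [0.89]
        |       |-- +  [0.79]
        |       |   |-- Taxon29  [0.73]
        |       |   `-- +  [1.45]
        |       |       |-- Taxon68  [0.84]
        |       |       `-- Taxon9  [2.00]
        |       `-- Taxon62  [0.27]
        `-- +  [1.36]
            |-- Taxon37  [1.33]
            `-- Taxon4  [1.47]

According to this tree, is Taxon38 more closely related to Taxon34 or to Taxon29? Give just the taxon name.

Taxon34

The MRCA of Taxon38 and Taxon34 subtends (Taxon38,(Taxon34,Taxon10)) (3 taxa).
The MRCA of Taxon38 and Taxon29 subtends (((Taxon45,(Taxon1,(Taxon38,(Taxon34,Taxon10)))),(Taxon16,Taxon54)),((Taxon55,((Taxon29,(Taxon68,Taxon9)),Taxon62)),(Taxon37,Taxon4))) (14 taxa).
The first is nested inside the second, so Taxon38 shares a more recent common ancestor with Taxon34.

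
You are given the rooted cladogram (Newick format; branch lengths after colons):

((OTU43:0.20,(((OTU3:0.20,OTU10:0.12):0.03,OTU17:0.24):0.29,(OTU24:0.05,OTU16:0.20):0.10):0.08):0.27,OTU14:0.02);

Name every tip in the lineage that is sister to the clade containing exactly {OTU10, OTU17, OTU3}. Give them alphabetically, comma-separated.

OTU16, OTU24

The clade containing exactly {OTU10, OTU17, OTU3} attaches to the tree at the node subtending (((OTU3,OTU10),OTU17),(OTU24,OTU16)).
The other lineage descending from that same node — the sister group — is (OTU24,OTU16); its 2 tips in alphabetical order are the answer.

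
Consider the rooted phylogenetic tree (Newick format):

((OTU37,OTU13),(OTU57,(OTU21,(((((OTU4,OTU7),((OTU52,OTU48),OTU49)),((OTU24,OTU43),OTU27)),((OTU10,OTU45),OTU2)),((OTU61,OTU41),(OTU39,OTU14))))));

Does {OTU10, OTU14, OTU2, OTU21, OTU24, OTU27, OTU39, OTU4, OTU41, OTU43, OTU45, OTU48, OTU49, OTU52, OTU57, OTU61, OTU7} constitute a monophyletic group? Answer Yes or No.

The most recent common ancestor of these taxa subtends (OTU57,(OTU21,(((((OTU4,OTU7),((OTU52,OTU48),OTU49)),((OTU24,OTU43),OTU27)),((OTU10,OTU45),OTU2)),((OTU61,OTU41),(OTU39,OTU14))))).
That clade has exactly 17 tips — every listed taxon and nothing else — so the group is monophyletic.

Yes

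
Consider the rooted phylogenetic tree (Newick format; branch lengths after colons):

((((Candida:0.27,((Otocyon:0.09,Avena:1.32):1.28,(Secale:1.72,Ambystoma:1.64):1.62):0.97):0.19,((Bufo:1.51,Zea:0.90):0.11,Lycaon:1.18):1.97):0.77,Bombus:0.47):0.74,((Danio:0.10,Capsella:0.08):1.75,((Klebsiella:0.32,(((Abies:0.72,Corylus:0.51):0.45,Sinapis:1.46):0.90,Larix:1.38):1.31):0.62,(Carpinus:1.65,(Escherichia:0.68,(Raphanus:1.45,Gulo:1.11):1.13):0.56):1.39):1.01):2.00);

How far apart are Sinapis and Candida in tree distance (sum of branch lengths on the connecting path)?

9.27

The path runs Sinapis → … → MRCA → … → Candida; the MRCA is the root of the tree.
Branch lengths along that path: 1.46 + 0.90 + 1.31 + 0.62 + 1.01 + 2.00 + 0.74 + 0.77 + 0.19 + 0.27 = 9.27.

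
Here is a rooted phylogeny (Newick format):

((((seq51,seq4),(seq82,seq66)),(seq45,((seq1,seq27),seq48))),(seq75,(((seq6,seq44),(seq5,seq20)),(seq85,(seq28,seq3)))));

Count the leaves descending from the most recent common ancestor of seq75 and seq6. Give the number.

The MRCA of seq75 and seq6 is the node subtending (seq75,(((seq6,seq44),(seq5,seq20)),(seq85,(seq28,seq3)))).
That clade contains 8 terminal taxa: seq20, seq28, seq3, seq44, seq5, seq6, seq75, seq85.

8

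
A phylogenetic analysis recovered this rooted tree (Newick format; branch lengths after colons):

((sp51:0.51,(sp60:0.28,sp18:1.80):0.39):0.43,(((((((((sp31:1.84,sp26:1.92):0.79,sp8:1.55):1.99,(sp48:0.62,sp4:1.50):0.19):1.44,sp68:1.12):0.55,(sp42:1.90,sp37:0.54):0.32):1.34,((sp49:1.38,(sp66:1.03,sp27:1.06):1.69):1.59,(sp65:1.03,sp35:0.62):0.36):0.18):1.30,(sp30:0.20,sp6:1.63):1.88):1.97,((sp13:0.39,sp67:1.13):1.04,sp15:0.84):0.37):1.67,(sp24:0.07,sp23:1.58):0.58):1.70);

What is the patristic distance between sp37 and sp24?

7.79

The path runs sp37 → … → MRCA → … → sp24; the MRCA is the node subtending (((((((((sp31,sp26),sp8),(sp48,sp4)),sp68),(sp42,sp37)),((sp49,(sp66,sp27)),(sp65,sp35))),(sp30,sp6)),((sp13,sp67),sp15)),(sp24,sp23)).
Branch lengths along that path: 0.54 + 0.32 + 1.34 + 1.30 + 1.97 + 1.67 + 0.58 + 0.07 = 7.79.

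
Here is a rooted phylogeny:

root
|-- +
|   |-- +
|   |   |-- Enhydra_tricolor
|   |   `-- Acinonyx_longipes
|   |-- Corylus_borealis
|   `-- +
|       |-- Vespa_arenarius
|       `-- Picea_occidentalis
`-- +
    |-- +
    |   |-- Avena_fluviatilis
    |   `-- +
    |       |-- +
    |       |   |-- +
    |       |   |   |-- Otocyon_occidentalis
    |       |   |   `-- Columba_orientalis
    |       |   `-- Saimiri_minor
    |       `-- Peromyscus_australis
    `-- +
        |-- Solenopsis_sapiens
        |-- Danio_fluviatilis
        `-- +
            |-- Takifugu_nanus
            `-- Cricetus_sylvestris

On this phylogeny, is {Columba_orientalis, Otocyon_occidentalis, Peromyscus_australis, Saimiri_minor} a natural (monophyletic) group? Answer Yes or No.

The most recent common ancestor of these taxa subtends (((Otocyon_occidentalis,Columba_orientalis),Saimiri_minor),Peromyscus_australis).
That clade has exactly 4 tips — every listed taxon and nothing else — so the group is monophyletic.

Yes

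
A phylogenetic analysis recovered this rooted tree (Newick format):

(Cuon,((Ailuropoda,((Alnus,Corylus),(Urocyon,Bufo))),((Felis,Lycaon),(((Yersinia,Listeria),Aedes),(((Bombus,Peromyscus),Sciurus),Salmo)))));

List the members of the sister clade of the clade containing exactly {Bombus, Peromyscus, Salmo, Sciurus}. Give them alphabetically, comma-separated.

The clade containing exactly {Bombus, Peromyscus, Salmo, Sciurus} attaches to the tree at the node subtending (((Yersinia,Listeria),Aedes),(((Bombus,Peromyscus),Sciurus),Salmo)).
The other lineage descending from that same node — the sister group — is ((Yersinia,Listeria),Aedes); its 3 tips in alphabetical order are the answer.

Aedes, Listeria, Yersinia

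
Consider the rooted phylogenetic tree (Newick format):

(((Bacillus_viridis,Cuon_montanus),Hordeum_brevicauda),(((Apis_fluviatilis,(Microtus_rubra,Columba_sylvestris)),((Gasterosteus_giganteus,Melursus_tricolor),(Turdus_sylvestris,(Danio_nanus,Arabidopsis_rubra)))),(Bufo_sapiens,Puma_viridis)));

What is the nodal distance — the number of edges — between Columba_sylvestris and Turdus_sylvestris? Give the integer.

6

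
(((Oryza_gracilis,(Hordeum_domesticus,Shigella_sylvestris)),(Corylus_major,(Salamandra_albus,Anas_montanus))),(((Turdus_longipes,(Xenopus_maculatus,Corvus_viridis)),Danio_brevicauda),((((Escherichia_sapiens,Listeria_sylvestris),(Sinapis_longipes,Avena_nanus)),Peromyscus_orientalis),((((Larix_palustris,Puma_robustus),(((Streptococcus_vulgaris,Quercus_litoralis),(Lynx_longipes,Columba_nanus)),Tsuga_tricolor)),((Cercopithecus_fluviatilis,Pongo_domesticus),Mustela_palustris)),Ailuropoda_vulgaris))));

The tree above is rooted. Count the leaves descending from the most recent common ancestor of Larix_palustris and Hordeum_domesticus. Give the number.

26

The MRCA of Larix_palustris and Hordeum_domesticus is the root, so the clade is the entire tree.
That clade contains 26 terminal taxa: Ailuropoda_vulgaris, Anas_montanus, Avena_nanus, Cercopithecus_fluviatilis, Columba_nanus, Corvus_viridis, Corylus_major, Danio_brevicauda, Escherichia_sapiens, Hordeum_domesticus, Larix_palustris, Listeria_sylvestris, Lynx_longipes, Mustela_palustris, Oryza_gracilis, Peromyscus_orientalis, Pongo_domesticus, Puma_robustus, Quercus_litoralis, Salamandra_albus, Shigella_sylvestris, Sinapis_longipes, Streptococcus_vulgaris, Tsuga_tricolor, Turdus_longipes, Xenopus_maculatus.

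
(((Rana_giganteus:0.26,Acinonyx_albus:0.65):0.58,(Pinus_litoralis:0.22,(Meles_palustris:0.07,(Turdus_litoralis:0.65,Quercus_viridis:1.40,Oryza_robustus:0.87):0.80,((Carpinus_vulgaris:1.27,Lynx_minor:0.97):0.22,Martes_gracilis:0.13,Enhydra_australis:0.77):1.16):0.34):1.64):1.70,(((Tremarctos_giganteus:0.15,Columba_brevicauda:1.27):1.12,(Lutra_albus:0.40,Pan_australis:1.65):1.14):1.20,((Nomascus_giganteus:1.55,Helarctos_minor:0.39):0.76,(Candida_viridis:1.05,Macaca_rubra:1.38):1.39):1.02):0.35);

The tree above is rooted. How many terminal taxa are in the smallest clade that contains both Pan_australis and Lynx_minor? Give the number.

19

The MRCA of Pan_australis and Lynx_minor is the root, so the clade is the entire tree.
That clade contains 19 terminal taxa: Acinonyx_albus, Candida_viridis, Carpinus_vulgaris, Columba_brevicauda, Enhydra_australis, Helarctos_minor, Lutra_albus, Lynx_minor, Macaca_rubra, Martes_gracilis, Meles_palustris, Nomascus_giganteus, Oryza_robustus, Pan_australis, Pinus_litoralis, Quercus_viridis, Rana_giganteus, Tremarctos_giganteus, Turdus_litoralis.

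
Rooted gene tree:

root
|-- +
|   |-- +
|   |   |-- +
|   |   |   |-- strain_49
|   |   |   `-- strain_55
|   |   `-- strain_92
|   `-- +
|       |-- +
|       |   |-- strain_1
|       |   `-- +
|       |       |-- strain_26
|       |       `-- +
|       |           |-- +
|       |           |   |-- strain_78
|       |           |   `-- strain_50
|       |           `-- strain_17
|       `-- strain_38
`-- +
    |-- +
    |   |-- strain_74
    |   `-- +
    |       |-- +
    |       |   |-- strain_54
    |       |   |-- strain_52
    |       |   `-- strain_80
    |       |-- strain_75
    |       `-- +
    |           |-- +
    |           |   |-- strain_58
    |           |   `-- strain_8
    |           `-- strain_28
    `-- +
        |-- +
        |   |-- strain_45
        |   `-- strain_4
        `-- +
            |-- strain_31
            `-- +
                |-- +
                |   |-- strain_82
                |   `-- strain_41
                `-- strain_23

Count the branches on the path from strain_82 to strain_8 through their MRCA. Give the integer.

10

The MRCA of strain_82 and strain_8 is the node subtending ((strain_74,((strain_54,strain_52,strain_80),strain_75,((strain_58,strain_8),strain_28))),((strain_45,strain_4),(strain_31,((strain_82,strain_41),strain_23)))).
From strain_82 up to that node: 5 branches. From strain_8 up to the same node: 5 branches. Total: 5 + 5 = 10.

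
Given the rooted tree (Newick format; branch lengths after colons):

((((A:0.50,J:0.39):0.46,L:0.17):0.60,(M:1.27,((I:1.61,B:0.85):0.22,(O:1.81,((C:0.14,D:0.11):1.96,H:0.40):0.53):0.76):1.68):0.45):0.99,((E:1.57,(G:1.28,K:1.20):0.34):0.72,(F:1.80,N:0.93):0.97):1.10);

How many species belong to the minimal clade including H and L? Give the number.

10

The MRCA of H and L is the node subtending (((A,J),L),(M,((I,B),(O,((C,D),H))))).
That clade contains 10 terminal taxa: A, B, C, D, H, I, J, L, M, O.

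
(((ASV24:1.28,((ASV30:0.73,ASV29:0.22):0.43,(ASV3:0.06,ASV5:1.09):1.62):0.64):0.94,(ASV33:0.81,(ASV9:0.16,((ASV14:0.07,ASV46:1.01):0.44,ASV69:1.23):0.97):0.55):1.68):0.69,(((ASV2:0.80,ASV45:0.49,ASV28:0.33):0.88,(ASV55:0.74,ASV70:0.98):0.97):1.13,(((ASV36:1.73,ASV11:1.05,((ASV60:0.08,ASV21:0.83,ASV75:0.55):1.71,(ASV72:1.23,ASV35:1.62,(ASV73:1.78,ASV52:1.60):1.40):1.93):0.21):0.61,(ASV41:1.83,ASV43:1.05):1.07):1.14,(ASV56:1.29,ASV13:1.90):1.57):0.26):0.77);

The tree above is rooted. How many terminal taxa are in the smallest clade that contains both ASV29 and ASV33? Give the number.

10

The MRCA of ASV29 and ASV33 is the node subtending ((ASV24,((ASV30,ASV29),(ASV3,ASV5))),(ASV33,(ASV9,((ASV14,ASV46),ASV69)))).
That clade contains 10 terminal taxa: ASV14, ASV24, ASV29, ASV3, ASV30, ASV33, ASV46, ASV5, ASV69, ASV9.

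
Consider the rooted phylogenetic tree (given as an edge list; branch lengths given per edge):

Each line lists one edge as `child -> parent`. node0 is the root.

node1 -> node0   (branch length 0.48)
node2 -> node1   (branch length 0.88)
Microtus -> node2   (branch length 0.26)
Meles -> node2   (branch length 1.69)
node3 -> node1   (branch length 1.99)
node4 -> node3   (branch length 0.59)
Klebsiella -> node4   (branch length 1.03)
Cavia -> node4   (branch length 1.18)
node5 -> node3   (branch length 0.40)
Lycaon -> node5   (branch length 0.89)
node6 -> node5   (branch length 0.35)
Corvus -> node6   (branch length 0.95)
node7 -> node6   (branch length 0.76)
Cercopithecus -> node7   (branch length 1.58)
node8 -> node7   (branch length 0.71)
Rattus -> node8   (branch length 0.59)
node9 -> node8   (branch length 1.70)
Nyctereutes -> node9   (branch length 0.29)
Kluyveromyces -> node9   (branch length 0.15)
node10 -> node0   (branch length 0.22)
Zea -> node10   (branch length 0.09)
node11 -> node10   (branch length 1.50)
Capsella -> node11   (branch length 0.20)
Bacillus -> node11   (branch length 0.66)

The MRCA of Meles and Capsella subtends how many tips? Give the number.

13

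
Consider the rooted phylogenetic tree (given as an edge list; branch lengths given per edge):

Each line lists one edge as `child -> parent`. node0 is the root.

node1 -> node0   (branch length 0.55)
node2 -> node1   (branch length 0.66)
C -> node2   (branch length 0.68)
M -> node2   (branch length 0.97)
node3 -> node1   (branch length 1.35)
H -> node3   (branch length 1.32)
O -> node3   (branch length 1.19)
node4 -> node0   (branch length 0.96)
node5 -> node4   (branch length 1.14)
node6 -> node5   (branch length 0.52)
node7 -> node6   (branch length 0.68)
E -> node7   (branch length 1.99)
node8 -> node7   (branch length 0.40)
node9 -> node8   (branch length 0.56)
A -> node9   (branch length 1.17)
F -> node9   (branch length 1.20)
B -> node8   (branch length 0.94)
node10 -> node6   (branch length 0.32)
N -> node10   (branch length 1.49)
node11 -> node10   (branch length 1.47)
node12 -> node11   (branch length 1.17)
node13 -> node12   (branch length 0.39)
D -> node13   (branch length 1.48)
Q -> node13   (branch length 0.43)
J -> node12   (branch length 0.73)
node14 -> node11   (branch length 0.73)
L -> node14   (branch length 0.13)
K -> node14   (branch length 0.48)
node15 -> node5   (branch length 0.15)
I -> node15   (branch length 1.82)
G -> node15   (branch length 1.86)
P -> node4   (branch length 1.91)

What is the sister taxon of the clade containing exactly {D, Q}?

The clade containing exactly {D, Q} attaches to the tree at the node subtending ((D,Q),J).
The other lineage descending from that same node — the sister group — is the single tip J.

J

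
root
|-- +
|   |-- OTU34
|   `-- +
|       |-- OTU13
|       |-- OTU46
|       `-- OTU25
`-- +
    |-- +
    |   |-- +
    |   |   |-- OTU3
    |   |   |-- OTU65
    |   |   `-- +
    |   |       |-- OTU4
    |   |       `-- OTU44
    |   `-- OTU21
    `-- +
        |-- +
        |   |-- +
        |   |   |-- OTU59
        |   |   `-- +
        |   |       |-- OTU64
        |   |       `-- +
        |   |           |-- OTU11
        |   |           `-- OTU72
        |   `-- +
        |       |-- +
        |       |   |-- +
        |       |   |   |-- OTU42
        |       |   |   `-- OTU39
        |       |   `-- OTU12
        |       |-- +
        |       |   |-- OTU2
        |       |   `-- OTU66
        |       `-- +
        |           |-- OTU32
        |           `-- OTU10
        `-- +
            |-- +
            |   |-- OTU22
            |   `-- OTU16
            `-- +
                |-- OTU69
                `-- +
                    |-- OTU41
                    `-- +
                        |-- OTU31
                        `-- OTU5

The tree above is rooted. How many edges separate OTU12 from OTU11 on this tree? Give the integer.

7

The MRCA of OTU12 and OTU11 is the node subtending ((OTU59,(OTU64,(OTU11,OTU72))),(((OTU42,OTU39),OTU12),(OTU2,OTU66),(OTU32,OTU10))).
From OTU12 up to that node: 3 branches. From OTU11 up to the same node: 4 branches. Total: 3 + 4 = 7.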